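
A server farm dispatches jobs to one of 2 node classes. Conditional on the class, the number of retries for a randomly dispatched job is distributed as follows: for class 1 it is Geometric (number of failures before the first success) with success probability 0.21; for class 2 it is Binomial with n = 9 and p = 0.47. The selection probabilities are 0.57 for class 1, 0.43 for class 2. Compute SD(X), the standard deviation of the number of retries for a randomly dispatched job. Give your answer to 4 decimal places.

Per component, 1: μ=3.7619, E[X²]=32.0658; 2: μ=4.23, E[X²]=20.1348.
E[X] = 0.57·3.7619 + 0.43·4.23 = 3.96319.
E[X²] = 0.57·32.0658 + 0.43·20.1348 = 26.9354.
Var(X) = E[X²] − (E[X])² = 26.9354 − 15.7068 = 11.2286.
SD(X) = √11.2286 = 3.35091.

3.3509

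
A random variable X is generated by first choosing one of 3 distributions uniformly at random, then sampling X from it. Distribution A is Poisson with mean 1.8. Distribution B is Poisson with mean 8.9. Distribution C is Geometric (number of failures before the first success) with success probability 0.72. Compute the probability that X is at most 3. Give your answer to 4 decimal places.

Conditional on each component, P(X ≤ 3): A: 0.891292; B: 0.0227769; C: 0.993853.
By total probability, P(X ≤ 3) = 0.333333·0.891292 + 0.333333·0.0227769 + 0.333333·0.993853 = 0.635974.

0.6360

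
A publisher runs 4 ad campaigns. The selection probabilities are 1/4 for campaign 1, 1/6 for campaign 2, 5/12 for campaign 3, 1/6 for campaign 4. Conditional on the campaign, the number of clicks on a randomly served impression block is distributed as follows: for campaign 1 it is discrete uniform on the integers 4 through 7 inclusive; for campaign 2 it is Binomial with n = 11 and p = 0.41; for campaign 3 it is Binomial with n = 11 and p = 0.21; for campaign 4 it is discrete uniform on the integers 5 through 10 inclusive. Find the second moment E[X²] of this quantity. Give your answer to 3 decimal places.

24.553

For each component E[X²] = Var + (mean)², giving 1: 31.5; 2: 23.001; 3: 7.161; 4: 59.1667.
Overall E[X²] = 0.25·31.5 + 0.166667·23.001 + 0.416667·7.161 + 0.166667·59.1667 = 24.5534.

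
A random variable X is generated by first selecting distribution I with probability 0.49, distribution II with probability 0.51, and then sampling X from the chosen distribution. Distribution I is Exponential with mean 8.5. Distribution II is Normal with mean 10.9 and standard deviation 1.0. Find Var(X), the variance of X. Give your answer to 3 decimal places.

37.352

Per component, I: μ=8.5, E[X²]=144.5; II: μ=10.9, E[X²]=119.81.
E[X] = 0.49·8.5 + 0.51·10.9 = 9.724.
E[X²] = 0.49·144.5 + 0.51·119.81 = 131.908.
Var(X) = E[X²] − (E[X])² = 131.908 − 94.5562 = 37.3519.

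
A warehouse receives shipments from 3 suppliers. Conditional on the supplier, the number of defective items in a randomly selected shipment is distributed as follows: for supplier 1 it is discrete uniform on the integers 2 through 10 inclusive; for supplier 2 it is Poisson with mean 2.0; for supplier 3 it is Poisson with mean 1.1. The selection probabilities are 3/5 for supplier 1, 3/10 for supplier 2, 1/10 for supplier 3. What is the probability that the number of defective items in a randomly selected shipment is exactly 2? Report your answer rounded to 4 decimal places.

0.1680

Conditional on each supplier, P(X = 2): 1: 0.111111; 2: 0.270671; 3: 0.201387.
By total probability, P(X = 2) = 0.6·0.111111 + 0.3·0.270671 + 0.1·0.201387 = 0.168007.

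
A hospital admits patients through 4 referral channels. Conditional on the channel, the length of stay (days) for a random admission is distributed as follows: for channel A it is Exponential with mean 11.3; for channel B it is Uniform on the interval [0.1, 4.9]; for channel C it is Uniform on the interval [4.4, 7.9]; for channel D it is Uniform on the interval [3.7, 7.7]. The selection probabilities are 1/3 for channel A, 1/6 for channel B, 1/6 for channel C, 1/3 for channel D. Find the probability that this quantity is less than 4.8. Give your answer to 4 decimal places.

0.3893

Conditional on each channel, P(X < 4.8): A: 0.346086; B: 0.979167; C: 0.114286; D: 0.275.
By total probability, P(X < 4.8) = 0.333333·0.346086 + 0.166667·0.979167 + 0.166667·0.114286 + 0.333333·0.275 = 0.389271.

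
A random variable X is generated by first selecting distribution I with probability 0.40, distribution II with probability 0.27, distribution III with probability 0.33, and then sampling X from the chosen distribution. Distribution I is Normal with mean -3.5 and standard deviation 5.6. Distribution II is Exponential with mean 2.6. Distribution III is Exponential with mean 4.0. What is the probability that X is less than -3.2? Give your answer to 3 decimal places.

Conditional on each component, P(X < -3.2): I: 0.521362; II: 0; III: 0.
By total probability, P(X < -3.2) = 0.4·0.521362 + 0.27·0 + 0.33·0 = 0.208545.

0.209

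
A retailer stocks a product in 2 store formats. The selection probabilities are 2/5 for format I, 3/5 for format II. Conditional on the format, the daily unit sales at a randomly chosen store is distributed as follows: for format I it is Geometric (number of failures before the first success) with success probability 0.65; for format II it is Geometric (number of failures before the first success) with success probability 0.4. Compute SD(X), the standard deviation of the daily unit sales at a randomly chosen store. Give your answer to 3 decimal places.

Per component, I: μ=0.538462, E[X²]=1.11834; II: μ=1.5, E[X²]=6.
E[X] = 0.4·0.538462 + 0.6·1.5 = 1.11538.
E[X²] = 0.4·1.11834 + 0.6·6 = 4.04734.
Var(X) = E[X²] − (E[X])² = 4.04734 − 1.24408 = 2.80325.
SD(X) = √2.80325 = 1.67429.

1.674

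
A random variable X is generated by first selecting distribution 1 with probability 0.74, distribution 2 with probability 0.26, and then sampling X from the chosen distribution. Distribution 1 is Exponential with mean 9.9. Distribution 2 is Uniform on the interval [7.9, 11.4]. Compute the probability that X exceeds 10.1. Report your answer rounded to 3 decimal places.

Conditional on each component, P(X > 10.1): 1: 0.360522; 2: 0.371429.
By total probability, P(X > 10.1) = 0.74·0.360522 + 0.26·0.371429 = 0.363358.

0.363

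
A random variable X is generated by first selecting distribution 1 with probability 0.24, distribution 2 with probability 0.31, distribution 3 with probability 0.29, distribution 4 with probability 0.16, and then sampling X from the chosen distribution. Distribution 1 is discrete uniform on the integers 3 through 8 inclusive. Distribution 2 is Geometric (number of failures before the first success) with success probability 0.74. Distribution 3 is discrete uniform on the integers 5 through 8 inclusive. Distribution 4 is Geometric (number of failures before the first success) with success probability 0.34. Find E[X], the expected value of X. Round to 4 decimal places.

Component means — 1: 5.5; 2: 0.351351; 3: 6.5; 4: 1.94118.
E[X] = 0.24·5.5 + 0.31·0.351351 + 0.29·6.5 + 0.16·1.94118 = 3.62451.

3.6245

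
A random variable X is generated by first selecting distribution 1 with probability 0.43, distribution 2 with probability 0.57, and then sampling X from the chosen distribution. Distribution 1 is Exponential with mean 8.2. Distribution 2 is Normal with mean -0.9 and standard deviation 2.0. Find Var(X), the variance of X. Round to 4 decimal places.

Per component, 1: μ=8.2, E[X²]=134.48; 2: μ=-0.9, E[X²]=4.81.
E[X] = 0.43·8.2 + 0.57·-0.9 = 3.013.
E[X²] = 0.43·134.48 + 0.57·4.81 = 60.5681.
Var(X) = E[X²] − (E[X])² = 60.5681 − 9.07817 = 51.4899.

51.4899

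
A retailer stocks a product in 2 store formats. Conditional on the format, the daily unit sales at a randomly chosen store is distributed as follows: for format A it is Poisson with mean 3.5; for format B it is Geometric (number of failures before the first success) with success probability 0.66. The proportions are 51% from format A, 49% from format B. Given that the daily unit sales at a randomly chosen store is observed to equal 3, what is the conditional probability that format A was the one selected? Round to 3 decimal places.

Likelihoods P(X=3 | ·): A: 0.215785; B: 0.0259406.
Posterior ∝ prior × likelihood. Numerator for A: 0.51·0.215785 = 0.110051.
Normalizing constant: 0.51·0.215785 + 0.49·0.0259406 = 0.122762.
P(A | observation) = 0.110051 / 0.122762 = 0.896458.

0.896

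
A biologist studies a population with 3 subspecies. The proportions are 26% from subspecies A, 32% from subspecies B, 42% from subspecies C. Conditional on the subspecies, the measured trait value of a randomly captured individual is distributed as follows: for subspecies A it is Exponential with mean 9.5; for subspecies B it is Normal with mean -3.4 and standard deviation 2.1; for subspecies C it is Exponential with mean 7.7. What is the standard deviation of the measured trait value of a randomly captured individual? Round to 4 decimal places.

Per component, A: μ=9.5, E[X²]=180.5; B: μ=-3.4, E[X²]=15.97; C: μ=7.7, E[X²]=118.58.
E[X] = 0.26·9.5 + 0.32·-3.4 + 0.42·7.7 = 4.616.
E[X²] = 0.26·180.5 + 0.32·15.97 + 0.42·118.58 = 101.844.
Var(X) = E[X²] − (E[X])² = 101.844 − 21.3075 = 80.5365.
SD(X) = √80.5365 = 8.97422.

8.9742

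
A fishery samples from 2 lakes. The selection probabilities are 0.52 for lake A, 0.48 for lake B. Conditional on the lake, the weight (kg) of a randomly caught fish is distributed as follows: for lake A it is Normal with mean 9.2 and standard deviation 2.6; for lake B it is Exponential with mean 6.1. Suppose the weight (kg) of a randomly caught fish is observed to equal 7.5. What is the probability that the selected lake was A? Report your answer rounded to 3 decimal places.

0.737

Likelihoods f(7.5 | ·): A: 0.123909; B: 0.0479404.
Posterior ∝ prior × likelihood. Numerator for A: 0.52·0.123909 = 0.0644327.
Normalizing constant: 0.52·0.123909 + 0.48·0.0479404 = 0.0874441.
P(A | observation) = 0.0644327 / 0.0874441 = 0.736845.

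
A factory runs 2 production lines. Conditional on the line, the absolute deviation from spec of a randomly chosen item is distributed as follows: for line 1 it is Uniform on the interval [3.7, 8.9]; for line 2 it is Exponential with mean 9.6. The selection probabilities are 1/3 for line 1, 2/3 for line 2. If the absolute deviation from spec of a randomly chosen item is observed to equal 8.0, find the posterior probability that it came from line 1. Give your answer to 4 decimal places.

0.6799

Likelihoods f(8.0 | ·): 1: 0.192308; 2: 0.0452706.
Posterior ∝ prior × likelihood. Numerator for 1: 0.333333·0.192308 = 0.0641026.
Normalizing constant: 0.333333·0.192308 + 0.666667·0.0452706 = 0.094283.
P(1 | observation) = 0.0641026 / 0.094283 = 0.679895.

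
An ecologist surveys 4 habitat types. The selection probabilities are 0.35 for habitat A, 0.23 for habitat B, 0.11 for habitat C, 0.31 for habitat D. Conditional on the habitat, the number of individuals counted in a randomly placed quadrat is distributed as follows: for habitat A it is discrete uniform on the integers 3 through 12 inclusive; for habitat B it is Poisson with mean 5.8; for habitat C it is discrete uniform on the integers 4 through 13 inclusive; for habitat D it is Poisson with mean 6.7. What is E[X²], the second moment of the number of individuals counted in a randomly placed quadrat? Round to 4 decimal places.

For each component E[X²] = Var + (mean)², giving A: 64.5; B: 39.44; C: 80.5; D: 51.59.
Overall E[X²] = 0.35·64.5 + 0.23·39.44 + 0.11·80.5 + 0.31·51.59 = 56.4941.

56.4941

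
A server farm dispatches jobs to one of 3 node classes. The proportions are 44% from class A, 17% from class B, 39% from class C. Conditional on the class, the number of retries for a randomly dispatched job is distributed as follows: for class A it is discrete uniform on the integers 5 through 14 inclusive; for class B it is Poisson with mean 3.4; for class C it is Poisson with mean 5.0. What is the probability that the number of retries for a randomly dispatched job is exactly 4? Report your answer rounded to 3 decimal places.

Conditional on each class, P(X = 4): A: 0; B: 0.185825; C: 0.175467.
By total probability, P(X = 4) = 0.44·0 + 0.17·0.185825 + 0.39·0.175467 = 0.100022.

0.100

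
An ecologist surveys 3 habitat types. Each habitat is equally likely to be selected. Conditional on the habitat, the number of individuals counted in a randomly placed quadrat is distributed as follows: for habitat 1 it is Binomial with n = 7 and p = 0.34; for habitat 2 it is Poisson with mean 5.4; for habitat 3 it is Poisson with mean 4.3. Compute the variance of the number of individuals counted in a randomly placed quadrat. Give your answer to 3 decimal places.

Per component, 1: μ=2.38, E[X²]=7.2352; 2: μ=5.4, E[X²]=34.56; 3: μ=4.3, E[X²]=22.79.
E[X] = 0.333333·2.38 + 0.333333·5.4 + 0.333333·4.3 = 4.02667.
E[X²] = 0.333333·7.2352 + 0.333333·34.56 + 0.333333·22.79 = 21.5284.
Var(X) = E[X²] − (E[X])² = 21.5284 − 16.214 = 5.31436.

5.314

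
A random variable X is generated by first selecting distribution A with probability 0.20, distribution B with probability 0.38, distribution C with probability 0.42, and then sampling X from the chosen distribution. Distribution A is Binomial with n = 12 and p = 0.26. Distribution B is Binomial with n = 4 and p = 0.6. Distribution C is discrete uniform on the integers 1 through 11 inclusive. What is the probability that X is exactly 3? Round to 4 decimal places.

Conditional on each component, P(X = 3): A: 0.257293; B: 0.3456; C: 0.0909091.
By total probability, P(X = 3) = 0.2·0.257293 + 0.38·0.3456 + 0.42·0.0909091 = 0.220968.

0.2210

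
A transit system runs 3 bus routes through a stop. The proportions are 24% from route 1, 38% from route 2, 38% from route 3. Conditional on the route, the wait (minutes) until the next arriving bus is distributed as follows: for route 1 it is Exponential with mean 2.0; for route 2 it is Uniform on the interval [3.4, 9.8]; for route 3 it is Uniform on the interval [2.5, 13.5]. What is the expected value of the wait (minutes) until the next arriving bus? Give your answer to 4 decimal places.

6.0280

Component means — 1: 2; 2: 6.6; 3: 8.
E[X] = 0.24·2 + 0.38·6.6 + 0.38·8 = 6.028.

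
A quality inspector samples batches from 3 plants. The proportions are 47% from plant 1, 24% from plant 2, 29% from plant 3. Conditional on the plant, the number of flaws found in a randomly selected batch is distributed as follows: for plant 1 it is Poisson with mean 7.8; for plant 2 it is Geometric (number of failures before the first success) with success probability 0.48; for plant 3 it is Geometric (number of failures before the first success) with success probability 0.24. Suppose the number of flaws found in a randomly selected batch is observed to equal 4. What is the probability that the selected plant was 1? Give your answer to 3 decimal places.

0.484

Likelihoods P(X=4 | ·): 1: 0.0631932; 2: 0.0350958; 3: 0.0800692.
Posterior ∝ prior × likelihood. Numerator for 1: 0.47·0.0631932 = 0.0297008.
Normalizing constant: 0.47·0.0631932 + 0.24·0.0350958 + 0.29·0.0800692 = 0.0613439.
P(1 | observation) = 0.0297008 / 0.0613439 = 0.484169.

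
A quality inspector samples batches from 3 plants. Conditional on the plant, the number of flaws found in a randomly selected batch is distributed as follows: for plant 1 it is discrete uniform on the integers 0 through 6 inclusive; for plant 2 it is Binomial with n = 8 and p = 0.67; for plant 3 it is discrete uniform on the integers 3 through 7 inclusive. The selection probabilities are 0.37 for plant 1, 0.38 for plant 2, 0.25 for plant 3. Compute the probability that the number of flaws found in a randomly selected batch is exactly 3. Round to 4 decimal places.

0.1279

Conditional on each plant, P(X = 3): 1: 0.142857; 2: 0.0659147; 3: 0.2.
By total probability, P(X = 3) = 0.37·0.142857 + 0.38·0.0659147 + 0.25·0.2 = 0.127905.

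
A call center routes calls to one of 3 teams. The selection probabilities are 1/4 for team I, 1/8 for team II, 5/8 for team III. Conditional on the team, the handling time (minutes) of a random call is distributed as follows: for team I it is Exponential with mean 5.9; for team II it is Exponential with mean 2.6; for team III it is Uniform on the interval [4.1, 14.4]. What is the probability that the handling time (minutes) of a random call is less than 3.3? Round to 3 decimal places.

0.197

Conditional on each team, P(X < 3.3): I: 0.428404; II: 0.718952; III: 0.
By total probability, P(X < 3.3) = 0.25·0.428404 + 0.125·0.718952 + 0.625·0 = 0.19697.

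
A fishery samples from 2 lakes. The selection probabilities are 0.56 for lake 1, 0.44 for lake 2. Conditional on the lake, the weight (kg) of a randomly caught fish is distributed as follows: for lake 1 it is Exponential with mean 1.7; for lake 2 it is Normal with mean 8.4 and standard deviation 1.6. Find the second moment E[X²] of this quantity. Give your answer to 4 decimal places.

35.4096

For each component E[X²] = Var + (mean)², giving 1: 5.78; 2: 73.12.
Overall E[X²] = 0.56·5.78 + 0.44·73.12 = 35.4096.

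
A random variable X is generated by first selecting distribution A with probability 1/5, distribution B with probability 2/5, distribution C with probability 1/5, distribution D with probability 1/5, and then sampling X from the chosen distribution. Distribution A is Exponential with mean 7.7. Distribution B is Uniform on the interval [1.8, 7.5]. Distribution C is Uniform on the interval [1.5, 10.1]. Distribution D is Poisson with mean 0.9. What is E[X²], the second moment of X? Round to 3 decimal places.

41.751

For each component E[X²] = Var + (mean)², giving A: 118.58; B: 24.33; C: 39.8033; D: 1.71.
Overall E[X²] = 0.2·118.58 + 0.4·24.33 + 0.2·39.8033 + 0.2·1.71 = 41.7507.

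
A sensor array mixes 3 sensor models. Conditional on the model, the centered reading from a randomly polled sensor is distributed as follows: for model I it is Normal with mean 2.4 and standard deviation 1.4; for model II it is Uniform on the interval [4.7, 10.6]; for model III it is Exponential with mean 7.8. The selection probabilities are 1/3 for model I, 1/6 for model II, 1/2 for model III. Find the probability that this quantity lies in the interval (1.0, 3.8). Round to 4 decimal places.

0.3602

Conditional on each model, P(1.0 < X < 3.8): I: 0.682689; II: 0; III: 0.265316.
By total probability, P(1.0 < X < 3.8) = 0.333333·0.682689 + 0.166667·0 + 0.5·0.265316 = 0.360221.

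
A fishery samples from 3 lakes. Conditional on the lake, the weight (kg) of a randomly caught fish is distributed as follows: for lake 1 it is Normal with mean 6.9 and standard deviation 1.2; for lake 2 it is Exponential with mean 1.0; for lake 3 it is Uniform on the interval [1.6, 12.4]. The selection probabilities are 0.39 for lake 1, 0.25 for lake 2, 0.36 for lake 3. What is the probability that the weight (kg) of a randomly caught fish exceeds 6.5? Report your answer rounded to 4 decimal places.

0.4430

Conditional on each lake, P(X > 6.5): 1: 0.630559; 2: 0.00150344; 3: 0.546296.
By total probability, P(X > 6.5) = 0.39·0.630559 + 0.25·0.00150344 + 0.36·0.546296 = 0.44296.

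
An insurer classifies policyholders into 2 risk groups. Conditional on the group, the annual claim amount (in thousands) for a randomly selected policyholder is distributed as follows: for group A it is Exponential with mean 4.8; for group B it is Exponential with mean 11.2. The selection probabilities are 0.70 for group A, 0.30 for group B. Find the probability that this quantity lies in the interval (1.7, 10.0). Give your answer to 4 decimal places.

0.5390

Conditional on each group, P(1.7 < X < 10.0): A: 0.577244; B: 0.449688.
By total probability, P(1.7 < X < 10.0) = 0.7·0.577244 + 0.3·0.449688 = 0.538977.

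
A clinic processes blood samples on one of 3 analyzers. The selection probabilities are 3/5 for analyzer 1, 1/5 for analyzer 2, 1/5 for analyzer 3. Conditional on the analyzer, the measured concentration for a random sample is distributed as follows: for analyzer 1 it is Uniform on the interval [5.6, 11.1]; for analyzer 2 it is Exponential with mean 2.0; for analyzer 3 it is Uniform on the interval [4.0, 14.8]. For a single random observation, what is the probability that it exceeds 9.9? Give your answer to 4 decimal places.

0.2231

Conditional on each analyzer, P(X > 9.9): 1: 0.218182; 2: 0.00708341; 3: 0.453704.
By total probability, P(X > 9.9) = 0.6·0.218182 + 0.2·0.00708341 + 0.2·0.453704 = 0.223067.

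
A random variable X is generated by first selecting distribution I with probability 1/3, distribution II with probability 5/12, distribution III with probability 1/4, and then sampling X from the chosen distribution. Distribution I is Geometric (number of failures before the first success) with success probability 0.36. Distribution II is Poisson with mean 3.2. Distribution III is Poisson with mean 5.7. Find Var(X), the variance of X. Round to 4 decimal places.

6.6184

Per component, I: μ=1.77778, E[X²]=8.09877; II: μ=3.2, E[X²]=13.44; III: μ=5.7, E[X²]=38.19.
E[X] = 0.333333·1.77778 + 0.416667·3.2 + 0.25·5.7 = 3.35093.
E[X²] = 0.333333·8.09877 + 0.416667·13.44 + 0.25·38.19 = 17.8471.
Var(X) = E[X²] − (E[X])² = 17.8471 − 11.2287 = 6.61838.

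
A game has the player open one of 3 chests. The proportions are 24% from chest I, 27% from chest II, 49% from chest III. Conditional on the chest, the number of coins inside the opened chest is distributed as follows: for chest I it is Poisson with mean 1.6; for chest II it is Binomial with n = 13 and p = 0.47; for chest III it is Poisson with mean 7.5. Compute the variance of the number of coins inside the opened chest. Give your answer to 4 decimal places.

Per component, I: μ=1.6, E[X²]=4.16; II: μ=6.11, E[X²]=40.5704; III: μ=7.5, E[X²]=63.75.
E[X] = 0.24·1.6 + 0.27·6.11 + 0.49·7.5 = 5.7087.
E[X²] = 0.24·4.16 + 0.27·40.5704 + 0.49·63.75 = 43.1899.
Var(X) = E[X²] − (E[X])² = 43.1899 − 32.5893 = 10.6007.

10.6007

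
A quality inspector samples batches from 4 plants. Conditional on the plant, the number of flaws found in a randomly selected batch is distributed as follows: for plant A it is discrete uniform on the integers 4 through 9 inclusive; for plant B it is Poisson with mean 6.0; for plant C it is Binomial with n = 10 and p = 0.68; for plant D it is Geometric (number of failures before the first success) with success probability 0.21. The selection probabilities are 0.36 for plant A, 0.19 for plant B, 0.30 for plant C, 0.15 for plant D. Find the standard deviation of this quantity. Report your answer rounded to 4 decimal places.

2.5605

Per component, A: μ=6.5, E[X²]=45.1667; B: μ=6, E[X²]=42; C: μ=6.8, E[X²]=48.416; D: μ=3.7619, E[X²]=32.0658.
E[X] = 0.36·6.5 + 0.19·6 + 0.3·6.8 + 0.15·3.7619 = 6.08429.
E[X²] = 0.36·45.1667 + 0.19·42 + 0.3·48.416 + 0.15·32.0658 = 43.5747.
Var(X) = E[X²] − (E[X])² = 43.5747 − 37.0185 = 6.55613.
SD(X) = √6.55613 = 2.56049.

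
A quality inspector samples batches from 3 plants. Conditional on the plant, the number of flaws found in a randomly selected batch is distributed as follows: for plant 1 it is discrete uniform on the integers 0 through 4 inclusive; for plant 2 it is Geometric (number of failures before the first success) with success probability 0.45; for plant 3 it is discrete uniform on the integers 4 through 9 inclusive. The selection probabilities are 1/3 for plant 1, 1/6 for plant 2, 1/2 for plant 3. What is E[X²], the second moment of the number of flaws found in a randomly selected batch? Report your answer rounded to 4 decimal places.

25.2850

For each component E[X²] = Var + (mean)², giving 1: 6; 2: 4.20988; 3: 45.1667.
Overall E[X²] = 0.333333·6 + 0.166667·4.20988 + 0.5·45.1667 = 25.285.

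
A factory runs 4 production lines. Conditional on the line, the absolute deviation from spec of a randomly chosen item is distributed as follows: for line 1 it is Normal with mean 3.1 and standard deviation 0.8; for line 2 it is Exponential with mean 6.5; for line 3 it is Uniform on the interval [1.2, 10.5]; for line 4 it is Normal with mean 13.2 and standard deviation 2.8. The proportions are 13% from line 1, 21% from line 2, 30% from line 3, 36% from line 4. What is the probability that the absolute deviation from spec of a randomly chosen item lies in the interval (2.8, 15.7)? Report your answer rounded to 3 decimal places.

0.743

Conditional on each line, P(2.8 < X < 15.7): 1: 0.64617; 2: 0.560676; 3: 0.827957; 4: 0.813931.
By total probability, P(2.8 < X < 15.7) = 0.13·0.64617 + 0.21·0.560676 + 0.3·0.827957 + 0.36·0.813931 = 0.743146.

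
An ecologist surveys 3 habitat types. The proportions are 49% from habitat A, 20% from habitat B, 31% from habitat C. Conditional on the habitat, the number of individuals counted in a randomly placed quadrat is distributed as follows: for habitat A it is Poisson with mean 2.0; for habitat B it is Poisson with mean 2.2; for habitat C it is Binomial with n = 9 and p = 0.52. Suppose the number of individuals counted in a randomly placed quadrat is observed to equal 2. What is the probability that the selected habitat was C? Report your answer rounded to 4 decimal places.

0.0869

Likelihoods P(X=2 | ·): A: 0.270671; B: 0.268144; C: 0.0571476.
Posterior ∝ prior × likelihood. Numerator for C: 0.31·0.0571476 = 0.0177158.
Normalizing constant: 0.49·0.270671 + 0.2·0.268144 + 0.31·0.0571476 = 0.203973.
P(C | observation) = 0.0177158 / 0.203973 = 0.0868534.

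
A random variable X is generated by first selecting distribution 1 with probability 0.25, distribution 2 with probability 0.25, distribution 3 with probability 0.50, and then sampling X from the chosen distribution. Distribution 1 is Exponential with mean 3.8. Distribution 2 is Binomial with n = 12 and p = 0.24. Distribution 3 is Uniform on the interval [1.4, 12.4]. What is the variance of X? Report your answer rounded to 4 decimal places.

Per component, 1: μ=3.8, E[X²]=28.88; 2: μ=2.88, E[X²]=10.4832; 3: μ=6.9, E[X²]=57.6933.
E[X] = 0.25·3.8 + 0.25·2.88 + 0.5·6.9 = 5.12.
E[X²] = 0.25·28.88 + 0.25·10.4832 + 0.5·57.6933 = 38.6875.
Var(X) = E[X²] − (E[X])² = 38.6875 − 26.2144 = 12.4731.

12.4731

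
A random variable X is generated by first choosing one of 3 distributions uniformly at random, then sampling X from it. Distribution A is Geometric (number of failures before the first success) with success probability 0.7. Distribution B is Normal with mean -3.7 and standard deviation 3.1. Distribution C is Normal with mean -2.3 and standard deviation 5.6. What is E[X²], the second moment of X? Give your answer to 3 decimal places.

For each component E[X²] = Var + (mean)², giving A: 0.795918; B: 23.3; C: 36.65.
Overall E[X²] = 0.333333·0.795918 + 0.333333·23.3 + 0.333333·36.65 = 20.2486.

20.249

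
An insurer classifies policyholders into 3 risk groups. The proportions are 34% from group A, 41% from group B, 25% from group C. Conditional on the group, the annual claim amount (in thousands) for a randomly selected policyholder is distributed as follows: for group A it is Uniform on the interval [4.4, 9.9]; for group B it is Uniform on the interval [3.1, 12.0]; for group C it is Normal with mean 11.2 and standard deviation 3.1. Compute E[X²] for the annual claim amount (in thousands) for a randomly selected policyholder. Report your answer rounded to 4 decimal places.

78.0786

For each component E[X²] = Var + (mean)², giving A: 53.6433; B: 63.6033; C: 135.05.
Overall E[X²] = 0.34·53.6433 + 0.41·63.6033 + 0.25·135.05 = 78.0786.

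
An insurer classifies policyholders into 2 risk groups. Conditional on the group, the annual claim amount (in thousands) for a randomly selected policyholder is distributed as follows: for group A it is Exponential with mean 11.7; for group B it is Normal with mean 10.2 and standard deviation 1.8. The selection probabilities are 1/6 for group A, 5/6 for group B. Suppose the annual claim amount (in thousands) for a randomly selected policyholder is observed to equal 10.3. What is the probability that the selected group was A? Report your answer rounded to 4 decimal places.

Likelihoods f(10.3 | ·): A: 0.0354394; B: 0.221293.
Posterior ∝ prior × likelihood. Numerator for A: 0.166667·0.0354394 = 0.00590657.
Normalizing constant: 0.166667·0.0354394 + 0.833333·0.221293 = 0.190317.
P(A | observation) = 0.00590657 / 0.190317 = 0.0310354.

0.0310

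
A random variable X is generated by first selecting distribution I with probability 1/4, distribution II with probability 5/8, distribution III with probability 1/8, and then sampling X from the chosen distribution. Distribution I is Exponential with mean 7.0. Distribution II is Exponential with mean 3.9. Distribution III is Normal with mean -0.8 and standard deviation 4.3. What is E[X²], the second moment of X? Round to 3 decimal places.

45.904

For each component E[X²] = Var + (mean)², giving I: 98; II: 30.42; III: 19.13.
Overall E[X²] = 0.25·98 + 0.625·30.42 + 0.125·19.13 = 45.9038.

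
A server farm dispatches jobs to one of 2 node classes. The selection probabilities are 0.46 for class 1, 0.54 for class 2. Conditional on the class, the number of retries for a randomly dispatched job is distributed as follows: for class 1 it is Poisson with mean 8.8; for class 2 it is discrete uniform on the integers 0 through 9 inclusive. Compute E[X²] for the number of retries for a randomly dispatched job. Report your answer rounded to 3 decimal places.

For each component E[X²] = Var + (mean)², giving 1: 86.24; 2: 28.5.
Overall E[X²] = 0.46·86.24 + 0.54·28.5 = 55.0604.

55.060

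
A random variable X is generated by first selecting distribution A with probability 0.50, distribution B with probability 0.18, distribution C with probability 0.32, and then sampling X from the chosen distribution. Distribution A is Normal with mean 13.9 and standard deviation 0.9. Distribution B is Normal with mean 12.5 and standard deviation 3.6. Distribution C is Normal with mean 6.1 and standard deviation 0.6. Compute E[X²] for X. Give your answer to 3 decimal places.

139.490

For each component E[X²] = Var + (mean)², giving A: 194.02; B: 169.21; C: 37.57.
Overall E[X²] = 0.5·194.02 + 0.18·169.21 + 0.32·37.57 = 139.49.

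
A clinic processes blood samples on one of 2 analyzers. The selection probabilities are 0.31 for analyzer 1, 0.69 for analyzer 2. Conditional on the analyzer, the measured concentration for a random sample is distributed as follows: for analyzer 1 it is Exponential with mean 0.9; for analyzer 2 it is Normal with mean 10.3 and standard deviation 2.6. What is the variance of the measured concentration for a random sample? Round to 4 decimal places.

Per component, 1: μ=0.9, E[X²]=1.62; 2: μ=10.3, E[X²]=112.85.
E[X] = 0.31·0.9 + 0.69·10.3 = 7.386.
E[X²] = 0.31·1.62 + 0.69·112.85 = 78.3687.
Var(X) = E[X²] − (E[X])² = 78.3687 − 54.553 = 23.8157.

23.8157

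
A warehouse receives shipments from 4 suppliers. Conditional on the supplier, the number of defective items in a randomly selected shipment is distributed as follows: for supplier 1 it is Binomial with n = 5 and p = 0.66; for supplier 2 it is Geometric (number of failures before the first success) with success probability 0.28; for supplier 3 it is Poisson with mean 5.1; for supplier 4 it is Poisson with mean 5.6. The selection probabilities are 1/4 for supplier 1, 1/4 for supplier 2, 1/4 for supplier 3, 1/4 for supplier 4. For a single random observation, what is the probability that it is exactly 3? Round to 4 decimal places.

0.1700

Conditional on each supplier, P(X = 3): 1: 0.332345; 2: 0.104509; 3: 0.13479; 4: 0.108234.
By total probability, P(X = 3) = 0.25·0.332345 + 0.25·0.104509 + 0.25·0.13479 + 0.25·0.108234 = 0.16997.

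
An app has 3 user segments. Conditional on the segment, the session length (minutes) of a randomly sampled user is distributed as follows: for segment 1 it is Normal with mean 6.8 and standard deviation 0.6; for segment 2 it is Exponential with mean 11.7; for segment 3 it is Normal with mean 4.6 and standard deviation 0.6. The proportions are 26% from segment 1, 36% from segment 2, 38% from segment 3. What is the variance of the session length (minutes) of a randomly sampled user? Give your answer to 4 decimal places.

Per component, 1: μ=6.8, E[X²]=46.6; 2: μ=11.7, E[X²]=273.78; 3: μ=4.6, E[X²]=21.52.
E[X] = 0.26·6.8 + 0.36·11.7 + 0.38·4.6 = 7.728.
E[X²] = 0.26·46.6 + 0.36·273.78 + 0.38·21.52 = 118.854.
Var(X) = E[X²] − (E[X])² = 118.854 − 59.722 = 59.1324.

59.1324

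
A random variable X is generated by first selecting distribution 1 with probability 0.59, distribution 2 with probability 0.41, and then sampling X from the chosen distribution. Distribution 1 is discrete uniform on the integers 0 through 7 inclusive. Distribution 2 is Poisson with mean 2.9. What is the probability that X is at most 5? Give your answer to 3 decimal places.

0.822

Conditional on each component, P(X ≤ 5): 1: 0.75; 2: 0.925826.
By total probability, P(X ≤ 5) = 0.59·0.75 + 0.41·0.925826 = 0.822089.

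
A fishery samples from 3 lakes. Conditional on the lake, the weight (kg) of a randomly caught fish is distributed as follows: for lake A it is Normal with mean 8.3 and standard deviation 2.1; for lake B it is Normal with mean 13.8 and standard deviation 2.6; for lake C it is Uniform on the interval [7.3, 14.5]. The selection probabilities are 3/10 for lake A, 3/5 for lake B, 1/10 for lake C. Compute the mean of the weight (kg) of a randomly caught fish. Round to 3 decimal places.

Component means — A: 8.3; B: 13.8; C: 10.9.
E[X] = 0.3·8.3 + 0.6·13.8 + 0.1·10.9 = 11.86.

11.860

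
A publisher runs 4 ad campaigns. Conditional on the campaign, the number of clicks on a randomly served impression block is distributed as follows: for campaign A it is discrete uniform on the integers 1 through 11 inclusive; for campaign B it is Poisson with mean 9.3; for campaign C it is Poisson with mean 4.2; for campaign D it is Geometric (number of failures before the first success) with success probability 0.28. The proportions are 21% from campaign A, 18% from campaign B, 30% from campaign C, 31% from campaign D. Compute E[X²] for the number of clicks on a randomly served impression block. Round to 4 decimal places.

38.3509

For each component E[X²] = Var + (mean)², giving A: 46; B: 95.79; C: 21.84; D: 15.7959.
Overall E[X²] = 0.21·46 + 0.18·95.79 + 0.3·21.84 + 0.31·15.7959 = 38.3509.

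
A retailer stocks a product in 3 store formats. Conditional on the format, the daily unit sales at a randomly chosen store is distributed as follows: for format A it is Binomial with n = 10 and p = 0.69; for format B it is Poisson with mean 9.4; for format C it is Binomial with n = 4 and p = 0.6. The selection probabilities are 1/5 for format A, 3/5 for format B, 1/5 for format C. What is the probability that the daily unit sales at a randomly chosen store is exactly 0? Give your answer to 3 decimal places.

Conditional on each format, P(X = 0): A: 8.19628e-06; B: 8.27241e-05; C: 0.0256.
By total probability, P(X = 0) = 0.2·8.19628e-06 + 0.6·8.27241e-05 + 0.2·0.0256 = 0.00517127.

0.005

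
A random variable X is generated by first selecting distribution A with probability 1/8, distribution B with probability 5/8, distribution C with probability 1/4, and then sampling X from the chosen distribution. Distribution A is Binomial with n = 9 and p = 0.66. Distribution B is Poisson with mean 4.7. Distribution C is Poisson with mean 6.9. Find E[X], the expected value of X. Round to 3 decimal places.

5.405

Component means — A: 5.94; B: 4.7; C: 6.9.
E[X] = 0.125·5.94 + 0.625·4.7 + 0.25·6.9 = 5.405.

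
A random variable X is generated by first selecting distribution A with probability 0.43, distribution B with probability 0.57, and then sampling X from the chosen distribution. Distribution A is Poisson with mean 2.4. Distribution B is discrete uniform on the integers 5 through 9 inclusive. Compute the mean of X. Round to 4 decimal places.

5.0220

Component means — A: 2.4; B: 7.
E[X] = 0.43·2.4 + 0.57·7 = 5.022.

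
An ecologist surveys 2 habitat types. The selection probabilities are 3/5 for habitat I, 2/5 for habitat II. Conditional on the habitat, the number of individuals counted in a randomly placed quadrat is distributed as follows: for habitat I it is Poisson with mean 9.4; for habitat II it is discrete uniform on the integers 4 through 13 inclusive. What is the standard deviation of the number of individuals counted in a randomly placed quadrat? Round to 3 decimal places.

3.022

Per component, I: μ=9.4, E[X²]=97.76; II: μ=8.5, E[X²]=80.5.
E[X] = 0.6·9.4 + 0.4·8.5 = 9.04.
E[X²] = 0.6·97.76 + 0.4·80.5 = 90.856.
Var(X) = E[X²] − (E[X])² = 90.856 − 81.7216 = 9.1344.
SD(X) = √9.1344 = 3.02232.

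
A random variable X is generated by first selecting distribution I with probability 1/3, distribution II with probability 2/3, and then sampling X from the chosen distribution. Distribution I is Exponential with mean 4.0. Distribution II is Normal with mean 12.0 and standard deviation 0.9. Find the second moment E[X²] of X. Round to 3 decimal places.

For each component E[X²] = Var + (mean)², giving I: 32; II: 144.81.
Overall E[X²] = 0.333333·32 + 0.666667·144.81 = 107.207.

107.207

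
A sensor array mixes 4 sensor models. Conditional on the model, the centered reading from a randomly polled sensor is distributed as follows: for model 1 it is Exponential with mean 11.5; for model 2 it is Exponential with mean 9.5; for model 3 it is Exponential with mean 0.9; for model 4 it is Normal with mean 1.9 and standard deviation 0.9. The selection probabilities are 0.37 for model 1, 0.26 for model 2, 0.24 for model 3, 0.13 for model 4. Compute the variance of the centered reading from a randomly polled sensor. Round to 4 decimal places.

94.0911

Per component, 1: μ=11.5, E[X²]=264.5; 2: μ=9.5, E[X²]=180.5; 3: μ=0.9, E[X²]=1.62; 4: μ=1.9, E[X²]=4.42.
E[X] = 0.37·11.5 + 0.26·9.5 + 0.24·0.9 + 0.13·1.9 = 7.188.
E[X²] = 0.37·264.5 + 0.26·180.5 + 0.24·1.62 + 0.13·4.42 = 145.758.
Var(X) = E[X²] − (E[X])² = 145.758 − 51.6673 = 94.0911.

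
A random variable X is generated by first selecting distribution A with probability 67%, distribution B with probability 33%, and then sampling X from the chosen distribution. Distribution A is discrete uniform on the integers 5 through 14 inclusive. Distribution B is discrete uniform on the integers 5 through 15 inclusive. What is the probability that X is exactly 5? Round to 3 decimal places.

Conditional on each component, P(X = 5): A: 0.1; B: 0.0909091.
By total probability, P(X = 5) = 0.67·0.1 + 0.33·0.0909091 = 0.097.

0.097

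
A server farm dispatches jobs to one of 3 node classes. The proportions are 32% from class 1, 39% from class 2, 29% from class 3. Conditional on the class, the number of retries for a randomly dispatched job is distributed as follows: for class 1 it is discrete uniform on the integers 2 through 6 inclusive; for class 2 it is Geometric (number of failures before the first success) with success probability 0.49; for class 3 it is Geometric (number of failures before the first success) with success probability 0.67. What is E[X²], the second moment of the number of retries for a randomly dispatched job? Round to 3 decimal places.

7.294

For each component E[X²] = Var + (mean)², giving 1: 18; 2: 3.20741; 3: 0.977723.
Overall E[X²] = 0.32·18 + 0.39·3.20741 + 0.29·0.977723 = 7.29443.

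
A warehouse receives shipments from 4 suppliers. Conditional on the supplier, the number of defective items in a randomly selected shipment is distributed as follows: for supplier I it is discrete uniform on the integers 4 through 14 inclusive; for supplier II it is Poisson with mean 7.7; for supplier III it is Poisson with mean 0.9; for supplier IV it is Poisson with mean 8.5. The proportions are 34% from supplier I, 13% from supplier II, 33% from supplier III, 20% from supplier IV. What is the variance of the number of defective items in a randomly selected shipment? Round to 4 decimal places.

19.6636

Per component, I: μ=9, E[X²]=91; II: μ=7.7, E[X²]=66.99; III: μ=0.9, E[X²]=1.71; IV: μ=8.5, E[X²]=80.75.
E[X] = 0.34·9 + 0.13·7.7 + 0.33·0.9 + 0.2·8.5 = 6.058.
E[X²] = 0.34·91 + 0.13·66.99 + 0.33·1.71 + 0.2·80.75 = 56.363.
Var(X) = E[X²] − (E[X])² = 56.363 − 36.6994 = 19.6636.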